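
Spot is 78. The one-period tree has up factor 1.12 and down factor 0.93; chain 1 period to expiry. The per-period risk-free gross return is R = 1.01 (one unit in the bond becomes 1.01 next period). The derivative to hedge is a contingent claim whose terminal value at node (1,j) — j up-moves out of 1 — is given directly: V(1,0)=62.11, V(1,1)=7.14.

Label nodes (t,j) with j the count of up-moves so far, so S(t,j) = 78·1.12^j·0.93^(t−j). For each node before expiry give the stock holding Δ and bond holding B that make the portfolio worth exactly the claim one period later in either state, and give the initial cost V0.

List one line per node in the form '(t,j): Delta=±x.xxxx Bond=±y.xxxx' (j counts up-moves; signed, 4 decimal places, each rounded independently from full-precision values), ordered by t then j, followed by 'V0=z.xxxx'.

Since d<R<u, set p* = (R−d)/(u−d) = 0.4211; price each node as the discounted p*-expectation of its children.
Terminal values V(1,·): V(1,0)=62.1100, V(1,1)=7.1400
(0,0): S=78.0000. Δ = (V_up−V_dn)/(S_up−S_dn) = (7.1400−62.1100)/(87.3600−72.5400) = -3.7092. V = [p*·7.1400 + (1−p*)·62.1100]/1.01 = 38.5789. B = V − Δ·S = 327.8947.
Check: Δ(0,0)·S0 + B(0,0) = 38.5789 = V0.

(0,0): Delta=-3.7092 Bond=327.8947
V0=38.5789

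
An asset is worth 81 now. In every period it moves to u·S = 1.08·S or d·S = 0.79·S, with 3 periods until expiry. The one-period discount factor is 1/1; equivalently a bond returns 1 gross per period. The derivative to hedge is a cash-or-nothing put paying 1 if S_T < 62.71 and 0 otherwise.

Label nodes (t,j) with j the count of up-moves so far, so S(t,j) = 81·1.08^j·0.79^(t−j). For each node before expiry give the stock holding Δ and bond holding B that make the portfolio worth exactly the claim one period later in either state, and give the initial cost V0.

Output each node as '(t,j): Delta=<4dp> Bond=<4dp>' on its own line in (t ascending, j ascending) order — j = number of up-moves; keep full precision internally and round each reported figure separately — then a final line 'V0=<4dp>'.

(0,0): Delta=-0.0170 Bond=1.5640
(1,0): Delta=-0.0390 Bond=2.9727
(1,1): Delta=-0.0109 Bond=1.0273
(2,0): Delta=0.0000 Bond=1.0000
(2,1): Delta=-0.0499 Bond=3.7241
(2,2): Delta=0.0000 Bond=0.0000
V0=0.1863

The replicating-portfolio and risk-neutral prices coincide; use p* = (1−0.79)/(1.08−0.79) = 0.7241 for the latter.
At expiry t=3: V(3,0)=1.0000, V(3,1)=1.0000, V(3,2)=0.0000, V(3,3)=0.0000
(2,0): S=50.5521. Δ = (V_up−V_dn)/(S_up−S_dn) = (1.0000−1.0000)/(54.5963−39.9362) = 0.0000. V = [p*·1.0000 + (1−p*)·1.0000]/1 = 1.0000. B = V − Δ·S = 1.0000.
(2,1): S=69.1092. Δ = (V_up−V_dn)/(S_up−S_dn) = (0.0000−1.0000)/(74.6379−54.5963) = -0.0499. V = [p*·0.0000 + (1−p*)·1.0000]/1 = 0.2759. B = V − Δ·S = 3.7241.
(2,2): S=94.4784. Δ = (V_up−V_dn)/(S_up−S_dn) = (0.0000−0.0000)/(102.0367−74.6379) = 0.0000. V = [p*·0.0000 + (1−p*)·0.0000]/1 = 0.0000. B = V − Δ·S = 0.0000.
(1,0): S=63.9900. Δ = (V_up−V_dn)/(S_up−S_dn) = (0.2759−1.0000)/(69.1092−50.5521) = -0.0390. V = [p*·0.2759 + (1−p*)·1.0000]/1 = 0.4756. B = V − Δ·S = 2.9727.
(1,1): S=87.4800. Δ = (V_up−V_dn)/(S_up−S_dn) = (0.0000−0.2759)/(94.4784−69.1092) = -0.0109. V = [p*·0.0000 + (1−p*)·0.2759]/1 = 0.0761. B = V − Δ·S = 1.0273.
(0,0): S=81.0000. Δ = (V_up−V_dn)/(S_up−S_dn) = (0.0761−0.4756)/(87.4800−63.9900) = -0.0170. V = [p*·0.0761 + (1−p*)·0.4756]/1 = 0.1863. B = V − Δ·S = 1.5640.
The time-0 hedge costs 0.1863, which is the no-arbitrage price.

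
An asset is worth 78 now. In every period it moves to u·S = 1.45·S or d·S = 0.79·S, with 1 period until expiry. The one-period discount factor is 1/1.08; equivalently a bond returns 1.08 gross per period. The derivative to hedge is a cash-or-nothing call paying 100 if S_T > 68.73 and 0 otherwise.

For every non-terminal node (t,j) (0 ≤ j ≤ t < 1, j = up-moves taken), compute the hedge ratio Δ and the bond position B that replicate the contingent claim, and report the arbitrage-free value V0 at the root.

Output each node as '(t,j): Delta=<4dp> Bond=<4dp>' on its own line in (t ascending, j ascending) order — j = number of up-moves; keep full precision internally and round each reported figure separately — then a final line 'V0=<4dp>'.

The replicating-portfolio and risk-neutral prices coincide; use p* = (1.08−0.79)/(1.45−0.79) = 0.4394 for the latter.
At expiry t=1: V(1,0)=0.0000, V(1,1)=100.0000
Node (0,0) S=78.0000: V=(p*·100.0000+(1−p*)·0.0000)/1.08=40.6846; Δ=(100.0000−0.0000)/(113.1000−61.6200)=1.9425; B=V−Δ·S=-110.8305
Each (Δ,B) replicates both successor values, so the strategy is self-financing and V0 is arbitrage-free.

(0,0): Delta=1.9425 Bond=-110.8305
V0=40.6846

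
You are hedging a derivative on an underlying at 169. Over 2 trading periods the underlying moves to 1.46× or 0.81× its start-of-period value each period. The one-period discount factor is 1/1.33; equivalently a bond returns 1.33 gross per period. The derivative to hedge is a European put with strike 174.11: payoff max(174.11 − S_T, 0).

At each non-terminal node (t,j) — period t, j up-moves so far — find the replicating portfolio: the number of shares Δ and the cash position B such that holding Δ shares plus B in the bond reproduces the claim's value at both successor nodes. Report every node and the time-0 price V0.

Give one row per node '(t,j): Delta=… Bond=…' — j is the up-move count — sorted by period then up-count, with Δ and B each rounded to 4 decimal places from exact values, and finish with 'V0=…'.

The replicating-portfolio and risk-neutral prices coincide; use p* = (1.33−0.81)/(1.46−0.81) = 0.8000 for the latter.
At expiry t=2: V(2,0)=63.2291, V(2,1)=0.0000, V(2,2)=0.0000
(1,0): S=136.8900. Δ = (V_up−V_dn)/(S_up−S_dn) = (0.0000−63.2291)/(199.8594−110.8809) = -0.7106. V = [p*·0.0000 + (1−p*)·63.2291]/1.33 = 9.5081. B = V − Δ·S = 106.7837.
(1,1): S=246.7400. Δ = (V_up−V_dn)/(S_up−S_dn) = (0.0000−0.0000)/(360.2404−199.8594) = 0.0000. V = [p*·0.0000 + (1−p*)·0.0000]/1.33 = 0.0000. B = V − Δ·S = 0.0000.
(0,0): S=169.0000. Δ = (V_up−V_dn)/(S_up−S_dn) = (0.0000−9.5081)/(246.7400−136.8900) = -0.0866. V = [p*·0.0000 + (1−p*)·9.5081]/1.33 = 1.4298. B = V − Δ·S = 16.0577.
Check: Δ(0,0)·S0 + B(0,0) = 1.4298 = V0.

(0,0): Delta=-0.0866 Bond=16.0577
(1,0): Delta=-0.7106 Bond=106.7837
(1,1): Delta=0.0000 Bond=0.0000
V0=1.4298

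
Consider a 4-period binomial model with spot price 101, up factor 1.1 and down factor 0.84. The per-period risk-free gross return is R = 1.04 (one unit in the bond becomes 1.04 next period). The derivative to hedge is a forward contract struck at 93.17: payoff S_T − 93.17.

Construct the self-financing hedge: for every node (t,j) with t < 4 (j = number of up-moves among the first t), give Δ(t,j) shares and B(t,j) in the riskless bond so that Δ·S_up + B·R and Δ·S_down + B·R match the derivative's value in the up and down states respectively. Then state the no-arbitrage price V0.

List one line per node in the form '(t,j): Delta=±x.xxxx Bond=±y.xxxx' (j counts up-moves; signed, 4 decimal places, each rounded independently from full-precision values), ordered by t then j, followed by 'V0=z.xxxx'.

Risk-neutral probability p* = (R−d)/(u−d) = (1.04−0.84)/(1.1−0.84) = 0.7692.
Terminal values V(4,·): V(4,0)=-42.8850, V(4,1)=-27.3206, V(4,2)=-6.9386, V(4,3)=19.7520, V(4,4)=54.7041
(3,0): S=59.8631. Δ = (V_up−V_dn)/(S_up−S_dn) = (-27.3206−-42.8850)/(65.8494−50.2850) = 1.0000. V = [p*·-27.3206 + (1−p*)·-42.8850]/1.04 = -29.7234. B = V − Δ·S = -89.5865.
(3,1): S=78.3922. Δ = (V_up−V_dn)/(S_up−S_dn) = (-6.9386−-27.3206)/(86.2314−65.8494) = 1.0000. V = [p*·-6.9386 + (1−p*)·-27.3206]/1.04 = -11.1944. B = V − Δ·S = -89.5865.
(3,2): S=102.6564. Δ = (V_up−V_dn)/(S_up−S_dn) = (19.7520−-6.9386)/(112.9220−86.2314) = 1.0000. V = [p*·19.7520 + (1−p*)·-6.9386]/1.04 = 13.0699. B = V − Δ·S = -89.5865.
(3,3): S=134.4310. Δ = (V_up−V_dn)/(S_up−S_dn) = (54.7041−19.7520)/(147.8741−112.9220) = 1.0000. V = [p*·54.7041 + (1−p*)·19.7520]/1.04 = 44.8445. B = V − Δ·S = -89.5865.
(2,0): S=71.2656. Δ = (V_up−V_dn)/(S_up−S_dn) = (-11.1944−-29.7234)/(78.3922−59.8631) = 1.0000. V = [p*·-11.1944 + (1−p*)·-29.7234]/1.04 = -14.8753. B = V − Δ·S = -86.1409.
(2,1): S=93.3240. Δ = (V_up−V_dn)/(S_up−S_dn) = (13.0699−-11.1944)/(102.6564−78.3922) = 1.0000. V = [p*·13.0699 + (1−p*)·-11.1944]/1.04 = 7.1831. B = V − Δ·S = -86.1409.
(2,2): S=122.2100. Δ = (V_up−V_dn)/(S_up−S_dn) = (44.8445−13.0699)/(134.4310−102.6564) = 1.0000. V = [p*·44.8445 + (1−p*)·13.0699]/1.04 = 36.0691. B = V − Δ·S = -86.1409.
(1,0): S=84.8400. Δ = (V_up−V_dn)/(S_up−S_dn) = (7.1831−-14.8753)/(93.3240−71.2656) = 1.0000. V = [p*·7.1831 + (1−p*)·-14.8753]/1.04 = 2.0122. B = V − Δ·S = -82.8278.
(1,1): S=111.1000. Δ = (V_up−V_dn)/(S_up−S_dn) = (36.0691−7.1831)/(122.2100−93.3240) = 1.0000. V = [p*·36.0691 + (1−p*)·7.1831]/1.04 = 28.2722. B = V − Δ·S = -82.8278.
(0,0): S=101.0000. Δ = (V_up−V_dn)/(S_up−S_dn) = (28.2722−2.0122)/(111.1000−84.8400) = 1.0000. V = [p*·28.2722 + (1−p*)·2.0122]/1.04 = 21.3579. B = V − Δ·S = -79.6421.
The time-0 hedge costs 21.3579, which is the no-arbitrage price.

(0,0): Delta=1.0000 Bond=-79.6421
(1,0): Delta=1.0000 Bond=-82.8278
(1,1): Delta=1.0000 Bond=-82.8278
(2,0): Delta=1.0000 Bond=-86.1409
(2,1): Delta=1.0000 Bond=-86.1409
(2,2): Delta=1.0000 Bond=-86.1409
(3,0): Delta=1.0000 Bond=-89.5865
(3,1): Delta=1.0000 Bond=-89.5865
(3,2): Delta=1.0000 Bond=-89.5865
(3,3): Delta=1.0000 Bond=-89.5865
V0=21.3579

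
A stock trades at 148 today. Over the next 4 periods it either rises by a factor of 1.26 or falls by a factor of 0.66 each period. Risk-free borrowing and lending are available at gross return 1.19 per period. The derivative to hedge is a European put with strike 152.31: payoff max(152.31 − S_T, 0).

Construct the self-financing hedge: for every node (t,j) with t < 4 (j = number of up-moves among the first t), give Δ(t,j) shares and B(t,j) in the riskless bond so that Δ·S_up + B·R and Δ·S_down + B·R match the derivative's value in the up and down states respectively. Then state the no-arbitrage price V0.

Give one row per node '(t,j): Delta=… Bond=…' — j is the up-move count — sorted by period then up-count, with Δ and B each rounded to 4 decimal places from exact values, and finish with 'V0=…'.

Since d<R<u, set p* = (R−d)/(u−d) = 0.8833; price each node as the discounted p*-expectation of its children.
Terminal values V(4,·): V(4,0)=124.2274, V(4,1)=98.6977, V(4,2)=49.9593, V(4,3)=0.0000, V(4,4)=0.0000
Node (3,0) S=42.5494: V=(p*·98.6977+(1−p*)·124.2274)/1.19=85.4422; Δ=(98.6977−124.2274)/(53.6123−28.0826)=-1.0000; B=V−Δ·S=127.9916
Node (3,1) S=81.2307: V=(p*·49.9593+(1−p*)·98.6977)/1.19=46.7609; Δ=(49.9593−98.6977)/(102.3507−53.6123)=-1.0000; B=V−Δ·S=127.9916
Node (3,2) S=155.0768: V=(p*·0.0000+(1−p*)·49.9593)/1.19=4.8980; Δ=(0.0000−49.9593)/(195.3967−102.3507)=-0.5369; B=V−Δ·S=88.1635
Node (3,3) S=296.0556: V=(p*·0.0000+(1−p*)·0.0000)/1.19=0.0000; Δ=(0.0000−0.0000)/(373.0301−195.3967)=0.0000; B=V−Δ·S=0.0000
Node (2,0) S=64.4688: V=(p*·46.7609+(1−p*)·85.4422)/1.19=43.0872; Δ=(46.7609−85.4422)/(81.2307−42.5494)=-1.0000; B=V−Δ·S=107.5560
Node (2,1) S=123.0768: V=(p*·4.8980+(1−p*)·46.7609)/1.19=8.2202; Δ=(4.8980−46.7609)/(155.0768−81.2307)=-0.5669; B=V−Δ·S=77.9917
Node (2,2) S=234.9648: V=(p*·0.0000+(1−p*)·4.8980)/1.19=0.4802; Δ=(0.0000−4.8980)/(296.0556−155.0768)=-0.0347; B=V−Δ·S=8.6435
Node (1,0) S=97.6800: V=(p*·8.2202+(1−p*)·43.0872)/1.19=10.3260; Δ=(8.2202−43.0872)/(123.0768−64.4688)=-0.5949; B=V−Δ·S=68.4377
Node (1,1) S=186.4800: V=(p*·0.4802+(1−p*)·8.2202)/1.19=1.1623; Δ=(0.4802−8.2202)/(234.9648−123.0768)=-0.0692; B=V−Δ·S=14.0623
Node (0,0) S=148.0000: V=(p*·1.1623+(1−p*)·10.3260)/1.19=1.8752; Δ=(1.1623−10.3260)/(186.4800−97.6800)=-0.1032; B=V−Δ·S=17.1480
Each (Δ,B) replicates both successor values, so the strategy is self-financing and V0 is arbitrage-free.

(0,0): Delta=-0.1032 Bond=17.1480
(1,0): Delta=-0.5949 Bond=68.4377
(1,1): Delta=-0.0692 Bond=14.0623
(2,0): Delta=-1.0000 Bond=107.5560
(2,1): Delta=-0.5669 Bond=77.9917
(2,2): Delta=-0.0347 Bond=8.6435
(3,0): Delta=-1.0000 Bond=127.9916
(3,1): Delta=-1.0000 Bond=127.9916
(3,2): Delta=-0.5369 Bond=88.1635
(3,3): Delta=0.0000 Bond=0.0000
V0=1.8752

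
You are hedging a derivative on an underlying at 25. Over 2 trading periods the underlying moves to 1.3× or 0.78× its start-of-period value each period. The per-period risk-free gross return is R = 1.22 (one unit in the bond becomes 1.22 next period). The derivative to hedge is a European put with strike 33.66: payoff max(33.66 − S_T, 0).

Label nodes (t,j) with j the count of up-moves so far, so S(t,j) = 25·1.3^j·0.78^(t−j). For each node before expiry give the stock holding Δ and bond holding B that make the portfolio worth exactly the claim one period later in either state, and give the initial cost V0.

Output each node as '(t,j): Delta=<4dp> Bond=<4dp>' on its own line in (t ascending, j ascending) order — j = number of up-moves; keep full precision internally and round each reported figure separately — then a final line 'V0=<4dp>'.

Risk-neutral probability p* = (R−d)/(u−d) = (1.22−0.78)/(1.3−0.78) = 0.8462.
At expiry t=2: V(2,0)=18.4500, V(2,1)=8.3100, V(2,2)=0.0000
(1,0): S=19.5000. Δ = (V_up−V_dn)/(S_up−S_dn) = (8.3100−18.4500)/(25.3500−15.2100) = -1.0000. V = [p*·8.3100 + (1−p*)·18.4500]/1.22 = 8.0902. B = V − Δ·S = 27.5902.
(1,1): S=32.5000. Δ = (V_up−V_dn)/(S_up−S_dn) = (0.0000−8.3100)/(42.2500−25.3500) = -0.4917. V = [p*·0.0000 + (1−p*)·8.3100]/1.22 = 1.0479. B = V − Δ·S = 17.0287.
(0,0): S=25.0000. Δ = (V_up−V_dn)/(S_up−S_dn) = (1.0479−8.0902)/(32.5000−19.5000) = -0.5417. V = [p*·1.0479 + (1−p*)·8.0902]/1.22 = 1.7470. B = V − Δ·S = 15.2898.
The time-0 hedge costs 1.7470, which is the no-arbitrage price.

(0,0): Delta=-0.5417 Bond=15.2898
(1,0): Delta=-1.0000 Bond=27.5902
(1,1): Delta=-0.4917 Bond=17.0287
V0=1.7470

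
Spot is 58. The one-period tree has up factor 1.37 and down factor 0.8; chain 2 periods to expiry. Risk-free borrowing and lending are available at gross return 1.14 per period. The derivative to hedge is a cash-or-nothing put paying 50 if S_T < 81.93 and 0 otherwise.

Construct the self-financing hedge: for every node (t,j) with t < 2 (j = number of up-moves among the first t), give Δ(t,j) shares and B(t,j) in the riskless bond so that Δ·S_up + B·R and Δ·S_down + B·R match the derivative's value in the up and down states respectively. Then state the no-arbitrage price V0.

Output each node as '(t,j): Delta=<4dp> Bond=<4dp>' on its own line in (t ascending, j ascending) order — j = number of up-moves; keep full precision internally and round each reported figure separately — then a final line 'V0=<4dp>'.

(0,0): Delta=-0.7913 Bond=70.6825
(1,0): Delta=0.0000 Bond=43.8596
(1,1): Delta=-1.1039 Bond=105.4171
V0=24.7845

The replicating-portfolio and risk-neutral prices coincide; use p* = (1.14−0.8)/(1.37−0.8) = 0.5965 for the latter.
Terminal payoffs: V(2,0)=50.0000, V(2,1)=50.0000, V(2,2)=0.0000
Node (1,0) S=46.4000: V=(p*·50.0000+(1−p*)·50.0000)/1.14=43.8596; Δ=(50.0000−50.0000)/(63.5680−37.1200)=0.0000; B=V−Δ·S=43.8596
Node (1,1) S=79.4600: V=(p*·0.0000+(1−p*)·50.0000)/1.14=17.6978; Δ=(0.0000−50.0000)/(108.8602−63.5680)=-1.1039; B=V−Δ·S=105.4171
Node (0,0) S=58.0000: V=(p*·17.6978+(1−p*)·43.8596)/1.14=24.7845; Δ=(17.6978−43.8596)/(79.4600−46.4000)=-0.7913; B=V−Δ·S=70.6825
Each (Δ,B) replicates both successor values, so the strategy is self-financing and V0 is arbitrage-free.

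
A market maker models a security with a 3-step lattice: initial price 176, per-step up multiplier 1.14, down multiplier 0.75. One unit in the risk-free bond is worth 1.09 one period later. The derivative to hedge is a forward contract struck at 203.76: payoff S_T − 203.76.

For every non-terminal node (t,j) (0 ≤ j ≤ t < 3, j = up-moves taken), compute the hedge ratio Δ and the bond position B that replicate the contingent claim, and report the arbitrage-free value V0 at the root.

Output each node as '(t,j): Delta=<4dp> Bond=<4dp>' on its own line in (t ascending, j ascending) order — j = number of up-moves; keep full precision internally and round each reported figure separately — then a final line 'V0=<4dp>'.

(0,0): Delta=1.0000 Bond=-157.3401
(1,0): Delta=1.0000 Bond=-171.5007
(1,1): Delta=1.0000 Bond=-171.5007
(2,0): Delta=1.0000 Bond=-186.9358
(2,1): Delta=1.0000 Bond=-186.9358
(2,2): Delta=1.0000 Bond=-186.9358
V0=18.6599

The replicating-portfolio and risk-neutral prices coincide; use p* = (1.09−0.75)/(1.14−0.75) = 0.8718 for the latter.
Payoff layer (t=3): V(3,0)=-129.5100, V(3,1)=-90.9000, V(3,2)=-32.2128, V(3,3)=56.9917
(2,0): S=99.0000. Δ = (V_up−V_dn)/(S_up−S_dn) = (-90.9000−-129.5100)/(112.8600−74.2500) = 1.0000. V = [p*·-90.9000 + (1−p*)·-129.5100]/1.09 = -87.9358. B = V − Δ·S = -186.9358.
(2,1): S=150.4800. Δ = (V_up−V_dn)/(S_up−S_dn) = (-32.2128−-90.9000)/(171.5472−112.8600) = 1.0000. V = [p*·-32.2128 + (1−p*)·-90.9000]/1.09 = -36.4558. B = V − Δ·S = -186.9358.
(2,2): S=228.7296. Δ = (V_up−V_dn)/(S_up−S_dn) = (56.9917−-32.2128)/(260.7517−171.5472) = 1.0000. V = [p*·56.9917 + (1−p*)·-32.2128]/1.09 = 41.7938. B = V − Δ·S = -186.9358.
(1,0): S=132.0000. Δ = (V_up−V_dn)/(S_up−S_dn) = (-36.4558−-87.9358)/(150.4800−99.0000) = 1.0000. V = [p*·-36.4558 + (1−p*)·-87.9358]/1.09 = -39.5007. B = V − Δ·S = -171.5007.
(1,1): S=200.6400. Δ = (V_up−V_dn)/(S_up−S_dn) = (41.7938−-36.4558)/(228.7296−150.4800) = 1.0000. V = [p*·41.7938 + (1−p*)·-36.4558]/1.09 = 29.1393. B = V − Δ·S = -171.5007.
(0,0): S=176.0000. Δ = (V_up−V_dn)/(S_up−S_dn) = (29.1393−-39.5007)/(200.6400−132.0000) = 1.0000. V = [p*·29.1393 + (1−p*)·-39.5007]/1.09 = 18.6599. B = V − Δ·S = -157.3401.
Check: Δ(0,0)·S0 + B(0,0) = 18.6599 = V0.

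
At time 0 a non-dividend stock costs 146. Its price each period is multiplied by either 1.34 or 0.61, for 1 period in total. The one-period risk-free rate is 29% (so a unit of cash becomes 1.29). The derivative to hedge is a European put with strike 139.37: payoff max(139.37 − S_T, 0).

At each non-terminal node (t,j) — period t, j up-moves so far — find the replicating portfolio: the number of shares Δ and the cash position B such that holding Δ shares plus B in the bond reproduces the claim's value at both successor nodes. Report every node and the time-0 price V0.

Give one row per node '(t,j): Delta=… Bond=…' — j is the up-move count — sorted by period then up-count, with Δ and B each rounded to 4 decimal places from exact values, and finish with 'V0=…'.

Under the risk-neutral measure, an up-move has probability p* = (R−d)/(u−d) = 0.9315 and values discount at R = 1.29.
At expiry t=1: V(1,0)=50.3100, V(1,1)=0.0000
Node (0,0) S=146.0000: V=(p*·0.0000+(1−p*)·50.3100)/1.29=2.6712; Δ=(0.0000−50.3100)/(195.6400−89.0600)=-0.4720; B=V−Δ·S=71.5890
Self-financing check: at every node Δ·S+B equals the discounted successor values.

(0,0): Delta=-0.4720 Bond=71.5890
V0=2.6712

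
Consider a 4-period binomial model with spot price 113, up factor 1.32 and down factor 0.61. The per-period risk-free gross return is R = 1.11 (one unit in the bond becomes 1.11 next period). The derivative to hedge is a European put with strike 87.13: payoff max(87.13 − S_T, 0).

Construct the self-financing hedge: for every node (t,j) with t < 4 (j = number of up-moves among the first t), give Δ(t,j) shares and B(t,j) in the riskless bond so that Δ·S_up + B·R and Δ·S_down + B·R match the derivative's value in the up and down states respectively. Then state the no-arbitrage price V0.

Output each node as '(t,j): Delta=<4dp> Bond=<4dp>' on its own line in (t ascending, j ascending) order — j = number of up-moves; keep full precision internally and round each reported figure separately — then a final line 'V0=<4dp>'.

(0,0): Delta=-0.1263 Bond=19.5662
(1,0): Delta=-0.4127 Bond=41.4620
(1,1): Delta=-0.0707 Bond=13.4262
(2,0): Delta=-1.0000 Bond=70.7167
(2,1): Delta=-0.2987 Bond=35.6514
(2,2): Delta=-0.0264 Bond=6.1888
(3,0): Delta=-1.0000 Bond=78.4955
(3,1): Delta=-1.0000 Bond=78.4955
(3,2): Delta=-0.1626 Bond=23.2257
(3,3): Delta=0.0000 Bond=0.0000
V0=5.2961

The replicating-portfolio and risk-neutral prices coincide; use p* = (1.11−0.61)/(1.32−0.61) = 0.7042 for the latter.
Terminal values V(4,·): V(4,0)=71.4842, V(4,1)=53.2735, V(4,2)=13.8668, V(4,3)=0.0000, V(4,4)=0.0000
Node (3,0) S=25.6489: V=(p*·53.2735+(1−p*)·71.4842)/1.11=52.8466; Δ=(53.2735−71.4842)/(33.8565−15.6458)=-1.0000; B=V−Δ·S=78.4955
Node (3,1) S=55.5024: V=(p*·13.8668+(1−p*)·53.2735)/1.11=22.9931; Δ=(13.8668−53.2735)/(73.2632−33.8565)=-1.0000; B=V−Δ·S=78.4955
Node (3,2) S=120.1036: V=(p*·0.0000+(1−p*)·13.8668)/1.11=3.6950; Δ=(0.0000−13.8668)/(158.5368−73.2632)=-0.1626; B=V−Δ·S=23.2257
Node (3,3) S=259.8964: V=(p*·0.0000+(1−p*)·0.0000)/1.11=0.0000; Δ=(0.0000−0.0000)/(343.0632−158.5368)=0.0000; B=V−Δ·S=0.0000
Node (2,0) S=42.0473: V=(p*·22.9931+(1−p*)·52.8466)/1.11=28.6694; Δ=(22.9931−52.8466)/(55.5024−25.6489)=-1.0000; B=V−Δ·S=70.7167
Node (2,1) S=90.9876: V=(p*·3.6950+(1−p*)·22.9931)/1.11=8.4711; Δ=(3.6950−22.9931)/(120.1036−55.5024)=-0.2987; B=V−Δ·S=35.6514
Node (2,2) S=196.8912: V=(p*·0.0000+(1−p*)·3.6950)/1.11=0.9846; Δ=(0.0000−3.6950)/(259.8964−120.1036)=-0.0264; B=V−Δ·S=6.1888
Node (1,0) S=68.9300: V=(p*·8.4711+(1−p*)·28.6694)/1.11=13.0137; Δ=(8.4711−28.6694)/(90.9876−42.0473)=-0.4127; B=V−Δ·S=41.4620
Node (1,1) S=149.1600: V=(p*·0.9846+(1−p*)·8.4711)/1.11=2.8819; Δ=(0.9846−8.4711)/(196.8912−90.9876)=-0.0707; B=V−Δ·S=13.4262
Node (0,0) S=113.0000: V=(p*·2.8819+(1−p*)·13.0137)/1.11=5.2961; Δ=(2.8819−13.0137)/(149.1600−68.9300)=-0.1263; B=V−Δ·S=19.5662
Check: Δ(0,0)·S0 + B(0,0) = 5.2961 = V0.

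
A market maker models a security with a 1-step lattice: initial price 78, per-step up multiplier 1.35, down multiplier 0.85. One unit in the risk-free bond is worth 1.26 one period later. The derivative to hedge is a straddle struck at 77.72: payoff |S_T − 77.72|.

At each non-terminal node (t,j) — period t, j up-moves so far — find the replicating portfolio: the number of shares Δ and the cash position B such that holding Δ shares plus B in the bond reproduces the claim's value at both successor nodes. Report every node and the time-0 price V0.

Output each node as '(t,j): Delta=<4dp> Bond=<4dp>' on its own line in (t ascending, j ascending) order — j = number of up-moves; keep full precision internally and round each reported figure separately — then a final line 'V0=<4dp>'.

(0,0): Delta=0.4144 Bond=-12.7397
V0=19.5803

Risk-neutral probability p* = (R−d)/(u−d) = (1.26−0.85)/(1.35−0.85) = 0.8200.
Payoff layer (t=1): V(1,0)=11.4200, V(1,1)=27.5800
Node (0,0) S=78.0000: V=(p*·27.5800+(1−p*)·11.4200)/1.26=19.5803; Δ=(27.5800−11.4200)/(105.3000−66.3000)=0.4144; B=V−Δ·S=-12.7397
Self-financing check: at every node Δ·S+B equals the discounted successor values.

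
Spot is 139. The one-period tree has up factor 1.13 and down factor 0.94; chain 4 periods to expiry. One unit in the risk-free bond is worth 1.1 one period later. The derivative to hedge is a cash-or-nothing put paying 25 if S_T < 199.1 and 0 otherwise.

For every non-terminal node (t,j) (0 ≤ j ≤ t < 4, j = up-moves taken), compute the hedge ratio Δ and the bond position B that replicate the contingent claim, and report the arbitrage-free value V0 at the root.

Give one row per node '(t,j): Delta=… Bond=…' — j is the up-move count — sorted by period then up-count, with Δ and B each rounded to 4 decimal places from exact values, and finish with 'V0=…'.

(0,0): Delta=-0.4247 Bond=67.5232
(1,0): Delta=0.0000 Bond=18.7829
(1,1): Delta=-0.4910 Bond=84.6804
(2,0): Delta=0.0000 Bond=20.6612
(2,1): Delta=0.0000 Bond=20.6612
(2,2): Delta=-0.5675 Bond=106.7398
(3,0): Delta=0.0000 Bond=22.7273
(3,1): Delta=0.0000 Bond=22.7273
(3,2): Delta=0.0000 Bond=22.7273
(3,3): Delta=-0.6560 Bond=135.1675
V0=8.4885

No-arbitrage ⇒ martingale measure with p* = (R−d)/(u−d) = 0.8421.
Payoff layer (t=4): V(4,0)=25.0000, V(4,1)=25.0000, V(4,2)=25.0000, V(4,3)=25.0000, V(4,4)=0.0000
(3,0): S=115.4512. Δ = (V_up−V_dn)/(S_up−S_dn) = (25.0000−25.0000)/(130.4598−108.5241) = 0.0000. V = [p*·25.0000 + (1−p*)·25.0000]/1.1 = 22.7273. B = V − Δ·S = 22.7273.
(3,1): S=138.7871. Δ = (V_up−V_dn)/(S_up−S_dn) = (25.0000−25.0000)/(156.8294−130.4598) = 0.0000. V = [p*·25.0000 + (1−p*)·25.0000]/1.1 = 22.7273. B = V − Δ·S = 22.7273.
(3,2): S=166.8398. Δ = (V_up−V_dn)/(S_up−S_dn) = (25.0000−25.0000)/(188.5289−156.8294) = 0.0000. V = [p*·25.0000 + (1−p*)·25.0000]/1.1 = 22.7273. B = V − Δ·S = 22.7273.
(3,3): S=200.5627. Δ = (V_up−V_dn)/(S_up−S_dn) = (0.0000−25.0000)/(226.6358−188.5289) = -0.6560. V = [p*·0.0000 + (1−p*)·25.0000]/1.1 = 3.5885. B = V − Δ·S = 135.1675.
(2,0): S=122.8204. Δ = (V_up−V_dn)/(S_up−S_dn) = (22.7273−22.7273)/(138.7871−115.4512) = 0.0000. V = [p*·22.7273 + (1−p*)·22.7273]/1.1 = 20.6612. B = V − Δ·S = 20.6612.
(2,1): S=147.6458. Δ = (V_up−V_dn)/(S_up−S_dn) = (22.7273−22.7273)/(166.8398−138.7871) = 0.0000. V = [p*·22.7273 + (1−p*)·22.7273]/1.1 = 20.6612. B = V − Δ·S = 20.6612.
(2,2): S=177.4891. Δ = (V_up−V_dn)/(S_up−S_dn) = (3.5885−22.7273)/(200.5627−166.8398) = -0.5675. V = [p*·3.5885 + (1−p*)·22.7273]/1.1 = 6.0095. B = V − Δ·S = 106.7398.
(1,0): S=130.6600. Δ = (V_up−V_dn)/(S_up−S_dn) = (20.6612−20.6612)/(147.6458−122.8204) = 0.0000. V = [p*·20.6612 + (1−p*)·20.6612]/1.1 = 18.7829. B = V − Δ·S = 18.7829.
(1,1): S=157.0700. Δ = (V_up−V_dn)/(S_up−S_dn) = (6.0095−20.6612)/(177.4891−147.6458) = -0.4910. V = [p*·6.0095 + (1−p*)·20.6612]/1.1 = 7.5663. B = V − Δ·S = 84.6804.
(0,0): S=139.0000. Δ = (V_up−V_dn)/(S_up−S_dn) = (7.5663−18.7829)/(157.0700−130.6600) = -0.4247. V = [p*·7.5663 + (1−p*)·18.7829]/1.1 = 8.4885. B = V − Δ·S = 67.5232.
Check: Δ(0,0)·S0 + B(0,0) = 8.4885 = V0.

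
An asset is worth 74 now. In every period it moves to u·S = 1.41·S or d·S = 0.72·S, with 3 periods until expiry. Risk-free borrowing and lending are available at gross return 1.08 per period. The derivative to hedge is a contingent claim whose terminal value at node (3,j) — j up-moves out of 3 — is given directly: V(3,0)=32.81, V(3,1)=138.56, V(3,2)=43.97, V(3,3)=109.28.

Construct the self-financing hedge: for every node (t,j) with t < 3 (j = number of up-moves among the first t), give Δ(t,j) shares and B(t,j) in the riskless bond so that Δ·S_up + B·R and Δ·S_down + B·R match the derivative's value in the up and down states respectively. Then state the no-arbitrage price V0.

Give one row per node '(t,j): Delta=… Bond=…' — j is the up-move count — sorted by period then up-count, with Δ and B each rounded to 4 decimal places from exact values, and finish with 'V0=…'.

No-arbitrage ⇒ martingale measure with p* = (R−d)/(u−d) = 0.5217.
Terminal values V(3,·): V(3,0)=32.8100, V(3,1)=138.5600, V(3,2)=43.9700, V(3,3)=109.2800
Node (2,0) S=38.3616: V=(p*·138.5600+(1−p*)·32.8100)/1.08=81.4666; Δ=(138.5600−32.8100)/(54.0899−27.6204)=3.9952; B=V−Δ·S=-71.7943
Node (2,1) S=75.1248: V=(p*·43.9700+(1−p*)·138.5600)/1.08=82.6006; Δ=(43.9700−138.5600)/(105.9260−54.0899)=-1.8248; B=V−Δ·S=219.6876
Node (2,2) S=147.1194: V=(p*·109.2800+(1−p*)·43.9700)/1.08=72.2637; Δ=(109.2800−43.9700)/(207.4384−105.9260)=0.6434; B=V−Δ·S=-22.3885
Node (1,0) S=53.2800: V=(p*·82.6006+(1−p*)·81.4666)/1.08=75.9799; Δ=(82.6006−81.4666)/(75.1248−38.3616)=0.0308; B=V−Δ·S=74.3363
Node (1,1) S=104.3400: V=(p*·72.2637+(1−p*)·82.6006)/1.08=71.4884; Δ=(72.2637−82.6006)/(147.1194−75.1248)=-0.1436; B=V−Δ·S=86.4695
Node (0,0) S=74.0000: V=(p*·71.4884+(1−p*)·75.9799)/1.08=68.1819; Δ=(71.4884−75.9799)/(104.3400−53.2800)=-0.0880; B=V−Δ·S=74.6914
Each (Δ,B) replicates both successor values, so the strategy is self-financing and V0 is arbitrage-free.

(0,0): Delta=-0.0880 Bond=74.6914
(1,0): Delta=0.0308 Bond=74.3363
(1,1): Delta=-0.1436 Bond=86.4695
(2,0): Delta=3.9952 Bond=-71.7943
(2,1): Delta=-1.8248 Bond=219.6876
(2,2): Delta=0.6434 Bond=-22.3885
V0=68.1819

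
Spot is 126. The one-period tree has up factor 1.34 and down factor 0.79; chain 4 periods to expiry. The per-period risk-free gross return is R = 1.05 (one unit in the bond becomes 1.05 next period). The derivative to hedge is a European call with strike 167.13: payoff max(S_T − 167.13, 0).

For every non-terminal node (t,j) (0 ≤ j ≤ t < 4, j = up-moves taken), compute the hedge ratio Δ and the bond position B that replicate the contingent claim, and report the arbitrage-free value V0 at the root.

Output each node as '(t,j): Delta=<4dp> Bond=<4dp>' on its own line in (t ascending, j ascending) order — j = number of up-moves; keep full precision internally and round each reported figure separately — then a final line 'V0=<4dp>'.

(0,0): Delta=0.5385 Bond=-44.7573
(1,0): Delta=0.2680 Bond=-20.0677
(1,1): Delta=0.7164 Bond=-77.0297
(2,0): Delta=0.0000 Bond=0.0000
(2,1): Delta=0.4442 Bond=-44.5735
(2,2): Delta=0.8954 Bond=-121.3782
(3,0): Delta=0.0000 Bond=0.0000
(3,1): Delta=0.0000 Bond=0.0000
(3,2): Delta=0.7362 Bond=-99.0046
(3,3): Delta=1.0000 Bond=-159.1714
V0=23.0905

No-arbitrage ⇒ martingale measure with p* = (R−d)/(u−d) = 0.4727.
Terminal payoffs: V(4,0)=0.0000, V(4,1)=0.0000, V(4,2)=0.0000, V(4,3)=72.3736, V(4,4)=239.1166
Node (3,0) S=62.1229: V=(p*·0.0000+(1−p*)·0.0000)/1.05=0.0000; Δ=(0.0000−0.0000)/(83.2447−49.0771)=0.0000; B=V−Δ·S=0.0000
Node (3,1) S=105.3730: V=(p*·0.0000+(1−p*)·0.0000)/1.05=0.0000; Δ=(0.0000−0.0000)/(141.1999−83.2447)=0.0000; B=V−Δ·S=0.0000
Node (3,2) S=178.7340: V=(p*·72.3736+(1−p*)·0.0000)/1.05=32.5838; Δ=(72.3736−0.0000)/(239.5036−141.1999)=0.7362; B=V−Δ·S=-99.0046
Node (3,3) S=303.1691: V=(p*·239.1166+(1−p*)·72.3736)/1.05=143.9977; Δ=(239.1166−72.3736)/(406.2466−239.5036)=1.0000; B=V−Δ·S=-159.1714
Node (2,0) S=78.6366: V=(p*·0.0000+(1−p*)·0.0000)/1.05=0.0000; Δ=(0.0000−0.0000)/(105.3730−62.1229)=0.0000; B=V−Δ·S=0.0000
Node (2,1) S=133.3836: V=(p*·32.5838+(1−p*)·0.0000)/1.05=14.6698; Δ=(32.5838−0.0000)/(178.7340−105.3730)=0.4442; B=V−Δ·S=-44.5735
Node (2,2) S=226.2456: V=(p*·143.9977+(1−p*)·32.5838)/1.05=81.1925; Δ=(143.9977−32.5838)/(303.1691−178.7340)=0.8954; B=V−Δ·S=-121.3782
Node (1,0) S=99.5400: V=(p*·14.6698+(1−p*)·0.0000)/1.05=6.6046; Δ=(14.6698−0.0000)/(133.3836−78.6366)=0.2680; B=V−Δ·S=-20.0677
Node (1,1) S=168.8400: V=(p*·81.1925+(1−p*)·14.6698)/1.05=43.9208; Δ=(81.1925−14.6698)/(226.2456−133.3836)=0.7164; B=V−Δ·S=-77.0297
Node (0,0) S=126.0000: V=(p*·43.9208+(1−p*)·6.6046)/1.05=23.0905; Δ=(43.9208−6.6046)/(168.8400−99.5400)=0.5385; B=V−Δ·S=-44.7573
Self-financing check: at every node Δ·S+B equals the discounted successor values.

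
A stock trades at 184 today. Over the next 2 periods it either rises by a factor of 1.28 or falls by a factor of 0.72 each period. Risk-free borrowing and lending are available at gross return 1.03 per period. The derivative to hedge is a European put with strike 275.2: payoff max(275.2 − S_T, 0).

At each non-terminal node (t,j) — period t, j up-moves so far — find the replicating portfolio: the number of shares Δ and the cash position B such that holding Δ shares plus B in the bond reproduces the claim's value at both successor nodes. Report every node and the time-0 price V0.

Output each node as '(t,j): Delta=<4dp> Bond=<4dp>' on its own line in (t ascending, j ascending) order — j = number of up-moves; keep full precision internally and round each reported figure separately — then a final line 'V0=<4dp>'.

Risk-neutral probability p* = (R−d)/(u−d) = (1.03−0.72)/(1.28−0.72) = 0.5536.
At expiry t=2: V(2,0)=179.8144, V(2,1)=105.6256, V(2,2)=0.0000
Node (1,0) S=132.4800: V=(p*·105.6256+(1−p*)·179.8144)/1.03=134.7045; Δ=(105.6256−179.8144)/(169.5744−95.3856)=-1.0000; B=V−Δ·S=267.1845
Node (1,1) S=235.5200: V=(p*·0.0000+(1−p*)·105.6256)/1.03=45.7809; Δ=(0.0000−105.6256)/(301.4656−169.5744)=-0.8009; B=V−Δ·S=234.3980
Node (0,0) S=184.0000: V=(p*·45.7809+(1−p*)·134.7045)/1.03=82.9892; Δ=(45.7809−134.7045)/(235.5200−132.4800)=-0.8630; B=V−Δ·S=241.7814
Each (Δ,B) replicates both successor values, so the strategy is self-financing and V0 is arbitrage-free.

(0,0): Delta=-0.8630 Bond=241.7814
(1,0): Delta=-1.0000 Bond=267.1845
(1,1): Delta=-0.8009 Bond=234.3980
V0=82.9892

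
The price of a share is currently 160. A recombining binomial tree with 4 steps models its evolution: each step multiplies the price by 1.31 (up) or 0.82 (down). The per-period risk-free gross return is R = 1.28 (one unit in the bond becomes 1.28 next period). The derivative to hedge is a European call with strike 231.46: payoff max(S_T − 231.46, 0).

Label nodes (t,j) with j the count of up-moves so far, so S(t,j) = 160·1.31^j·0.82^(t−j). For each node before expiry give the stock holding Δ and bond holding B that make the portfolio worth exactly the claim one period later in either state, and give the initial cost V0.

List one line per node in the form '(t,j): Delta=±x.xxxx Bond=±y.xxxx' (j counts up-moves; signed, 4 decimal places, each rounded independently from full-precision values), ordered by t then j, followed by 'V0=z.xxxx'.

Since d<R<u, set p* = (R−d)/(u−d) = 0.9388; price each node as the discounted p*-expectation of its children.
Terminal values V(4,·): V(4,0)=0.0000, V(4,1)=0.0000, V(4,2)=0.0000, V(4,3)=63.4895, V(4,4)=239.7399
Node (3,0) S=88.2189: V=(p*·0.0000+(1−p*)·0.0000)/1.28=0.0000; Δ=(0.0000−0.0000)/(115.5667−72.3395)=0.0000; B=V−Δ·S=0.0000
Node (3,1) S=140.9350: V=(p*·0.0000+(1−p*)·0.0000)/1.28=0.0000; Δ=(0.0000−0.0000)/(184.6249−115.5667)=0.0000; B=V−Δ·S=0.0000
Node (3,2) S=225.1523: V=(p*·63.4895+(1−p*)·0.0000)/1.28=46.5644; Δ=(63.4895−0.0000)/(294.9495−184.6249)=0.5755; B=V−Δ·S=-83.0061
Node (3,3) S=359.6946: V=(p*·239.7399+(1−p*)·63.4895)/1.28=178.8664; Δ=(239.7399−63.4895)/(471.1999−294.9495)=1.0000; B=V−Δ·S=-180.8281
Node (2,0) S=107.5840: V=(p*·0.0000+(1−p*)·0.0000)/1.28=0.0000; Δ=(0.0000−0.0000)/(140.9350−88.2189)=0.0000; B=V−Δ·S=0.0000
Node (2,1) S=171.8720: V=(p*·46.5644+(1−p*)·0.0000)/1.28=34.1512; Δ=(46.5644−0.0000)/(225.1523−140.9350)=0.5529; B=V−Δ·S=-60.8782
Node (2,2) S=274.5760: V=(p*·178.8664+(1−p*)·46.5644)/1.28=133.4112; Δ=(178.8664−46.5644)/(359.6946−225.1523)=0.9833; B=V−Δ·S=-136.5930
Node (1,0) S=131.2000: V=(p*·34.1512+(1−p*)·0.0000)/1.28=25.0471; Δ=(34.1512−0.0000)/(171.8720−107.5840)=0.5312; B=V−Δ·S=-44.6492
Node (1,1) S=209.6000: V=(p*·133.4112+(1−p*)·34.1512)/1.28=99.4797; Δ=(133.4112−34.1512)/(274.5760−171.8720)=0.9665; B=V−Δ·S=-103.0917
Node (0,0) S=160.0000: V=(p*·99.4797+(1−p*)·25.0471)/1.28=74.1583; Δ=(99.4797−25.0471)/(209.6000−131.2000)=0.9494; B=V−Δ·S=-77.7450
Self-financing check: at every node Δ·S+B equals the discounted successor values.

(0,0): Delta=0.9494 Bond=-77.7450
(1,0): Delta=0.5312 Bond=-44.6492
(1,1): Delta=0.9665 Bond=-103.0917
(2,0): Delta=0.0000 Bond=0.0000
(2,1): Delta=0.5529 Bond=-60.8782
(2,2): Delta=0.9833 Bond=-136.5930
(3,0): Delta=0.0000 Bond=0.0000
(3,1): Delta=0.0000 Bond=0.0000
(3,2): Delta=0.5755 Bond=-83.0061
(3,3): Delta=1.0000 Bond=-180.8281
V0=74.1583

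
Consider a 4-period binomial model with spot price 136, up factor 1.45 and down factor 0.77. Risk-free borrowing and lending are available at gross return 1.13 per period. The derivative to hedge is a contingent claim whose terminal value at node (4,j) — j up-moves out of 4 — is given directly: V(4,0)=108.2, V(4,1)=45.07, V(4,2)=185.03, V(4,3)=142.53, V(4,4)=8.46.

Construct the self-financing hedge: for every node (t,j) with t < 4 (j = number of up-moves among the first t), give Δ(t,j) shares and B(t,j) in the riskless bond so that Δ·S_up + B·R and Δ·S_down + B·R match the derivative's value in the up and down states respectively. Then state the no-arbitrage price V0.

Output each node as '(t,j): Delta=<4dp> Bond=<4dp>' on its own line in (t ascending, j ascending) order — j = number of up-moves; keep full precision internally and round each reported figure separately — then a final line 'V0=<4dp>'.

The replicating-portfolio and risk-neutral prices coincide; use p* = (1.13−0.77)/(1.45−0.77) = 0.5294 for the latter.
Terminal values V(4,·): V(4,0)=108.2000, V(4,1)=45.0700, V(4,2)=185.0300, V(4,3)=142.5300, V(4,4)=8.4600
  t=3,j=0: stock 62.0885 → up 90.0283 (V=45.0700), down 47.8081 (V=108.2000). Price 66.1754; hedge Δ=-1.4953, bond B=159.0137.
  t=3,j=1: stock 116.9199 → up 169.5338 (V=185.0300), down 90.0283 (V=45.0700). Price 105.4571; hedge Δ=1.7604, bond B=-100.3665.
  t=3,j=2: stock 220.1738 → up 319.2520 (V=142.5300), down 169.5338 (V=185.0300). Price 143.8319; hedge Δ=-0.2839, bond B=206.3319.
  t=3,j=3: stock 414.6130 → up 601.1889 (V=8.4600), down 319.2520 (V=142.5300). Price 63.3201; hedge Δ=-0.4755, bond B=260.4819.
  t=2,j=0: stock 80.6344 → up 116.9199 (V=105.4571), down 62.0885 (V=66.1754). Price 76.9660; hedge Δ=0.7164, bond B=19.1989.
  t=2,j=1: stock 151.8440 → up 220.1738 (V=143.8319), down 116.9199 (V=105.4571). Price 111.3037; hedge Δ=0.3717, bond B=54.8701.
  t=2,j=2: stock 285.9400 → up 414.6130 (V=63.3201), down 220.1738 (V=143.8319). Price 89.5646; hedge Δ=-0.4141, bond B=207.9642.
  t=1,j=0: stock 104.7200 → up 151.8440 (V=111.3037), down 80.6344 (V=76.9660). Price 84.1989; hedge Δ=0.4822, bond B=33.7024.
  t=1,j=1: stock 197.2000 → up 285.9400 (V=89.5646), down 151.8440 (V=111.3037). Price 88.3139; hedge Δ=-0.1621, bond B=120.2831.
  t=0,j=0: stock 136.0000 → up 197.2000 (V=88.3139), down 104.7200 (V=84.1989). Price 76.4402; hedge Δ=0.0445, bond B=70.3887.
Check: Δ(0,0)·S0 + B(0,0) = 76.4402 = V0.

(0,0): Delta=0.0445 Bond=70.3887
(1,0): Delta=0.4822 Bond=33.7024
(1,1): Delta=-0.1621 Bond=120.2831
(2,0): Delta=0.7164 Bond=19.1989
(2,1): Delta=0.3717 Bond=54.8701
(2,2): Delta=-0.4141 Bond=207.9642
(3,0): Delta=-1.4953 Bond=159.0137
(3,1): Delta=1.7604 Bond=-100.3665
(3,2): Delta=-0.2839 Bond=206.3319
(3,3): Delta=-0.4755 Bond=260.4819
V0=76.4402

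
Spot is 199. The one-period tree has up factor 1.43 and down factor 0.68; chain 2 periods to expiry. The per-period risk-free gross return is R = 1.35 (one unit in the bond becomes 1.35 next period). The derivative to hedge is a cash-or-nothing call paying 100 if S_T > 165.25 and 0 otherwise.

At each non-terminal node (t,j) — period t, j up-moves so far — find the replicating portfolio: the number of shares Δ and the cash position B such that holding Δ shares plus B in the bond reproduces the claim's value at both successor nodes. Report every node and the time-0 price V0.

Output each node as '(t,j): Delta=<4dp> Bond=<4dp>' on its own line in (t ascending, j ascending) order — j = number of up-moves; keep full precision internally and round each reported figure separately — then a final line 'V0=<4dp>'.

(0,0): Delta=0.0529 Bond=43.7104
(1,0): Delta=0.9853 Bond=-67.1605
(1,1): Delta=0.0000 Bond=74.0741
V0=54.2454

Since d<R<u, set p* = (R−d)/(u−d) = 0.8933; price each node as the discounted p*-expectation of its children.
Terminal payoffs: V(2,0)=0.0000, V(2,1)=100.0000, V(2,2)=100.0000
Node (1,0) S=135.3200: V=(p*·100.0000+(1−p*)·0.0000)/1.35=66.1728; Δ=(100.0000−0.0000)/(193.5076−92.0176)=0.9853; B=V−Δ·S=-67.1605
Node (1,1) S=284.5700: V=(p*·100.0000+(1−p*)·100.0000)/1.35=74.0741; Δ=(100.0000−100.0000)/(406.9351−193.5076)=0.0000; B=V−Δ·S=74.0741
Node (0,0) S=199.0000: V=(p*·74.0741+(1−p*)·66.1728)/1.35=54.2454; Δ=(74.0741−66.1728)/(284.5700−135.3200)=0.0529; B=V−Δ·S=43.7104
Root portfolio cost Δ·199+B reproduces V0=54.2454.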